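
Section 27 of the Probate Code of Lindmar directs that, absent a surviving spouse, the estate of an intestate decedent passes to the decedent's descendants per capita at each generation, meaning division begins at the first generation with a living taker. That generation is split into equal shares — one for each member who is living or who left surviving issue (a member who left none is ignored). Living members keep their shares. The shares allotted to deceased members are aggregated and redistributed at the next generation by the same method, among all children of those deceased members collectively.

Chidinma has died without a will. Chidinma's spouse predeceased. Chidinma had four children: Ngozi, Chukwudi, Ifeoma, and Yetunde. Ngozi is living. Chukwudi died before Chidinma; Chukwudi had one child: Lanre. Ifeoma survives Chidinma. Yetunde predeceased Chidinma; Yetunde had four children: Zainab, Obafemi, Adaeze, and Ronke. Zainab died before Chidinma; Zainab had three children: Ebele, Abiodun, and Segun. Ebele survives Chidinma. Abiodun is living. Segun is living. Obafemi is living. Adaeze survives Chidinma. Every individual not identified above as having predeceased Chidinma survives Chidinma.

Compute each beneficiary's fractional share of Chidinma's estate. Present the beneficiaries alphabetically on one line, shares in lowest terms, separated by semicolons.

There is no surviving spouse, so the entire estate passes to Chidinma's descendants per capita at each generation.
At generation 1 (Ngozi, Chukwudi, Ifeoma, Yetunde) there are 4 shares of (1)/4 = 1/4 each.
Living: Ngozi and Ifeoma — each takes 1/4.
Deceased: Chukwudi and Yetunde. Their combined 1/2 is pooled and carried to generation 2.
At generation 2 (Lanre, Zainab, Obafemi, Adaeze, Ronke) there are 5 shares of (1/2)/5 = 1/10 each.
Living: Lanre, Obafemi, Adaeze, and Ronke — each takes 1/10.
Deceased: Zainab. That 1/10 share is carried to generation 3.
At generation 3 (Ebele, Abiodun, Segun) there are 3 shares of (1/10)/3 = 1/30 each.
Living: Ebele, Abiodun, and Segun — each takes 1/30.

Abiodun 1/30; Adaeze 1/10; Ebele 1/30; Ifeoma 1/4; Lanre 1/10; Ngozi 1/4; Obafemi 1/10; Ronke 1/10; Segun 1/30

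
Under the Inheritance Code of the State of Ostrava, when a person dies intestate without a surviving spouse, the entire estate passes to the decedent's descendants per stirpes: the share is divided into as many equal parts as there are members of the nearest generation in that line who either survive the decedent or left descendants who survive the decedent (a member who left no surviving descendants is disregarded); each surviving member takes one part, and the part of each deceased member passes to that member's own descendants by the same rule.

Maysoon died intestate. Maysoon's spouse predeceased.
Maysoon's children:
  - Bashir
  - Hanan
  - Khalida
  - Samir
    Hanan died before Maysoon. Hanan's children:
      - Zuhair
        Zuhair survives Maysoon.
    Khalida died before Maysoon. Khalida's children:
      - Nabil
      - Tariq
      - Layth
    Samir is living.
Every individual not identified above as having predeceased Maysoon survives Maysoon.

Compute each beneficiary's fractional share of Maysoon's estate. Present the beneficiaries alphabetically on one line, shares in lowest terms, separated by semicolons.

Bashir 1/4; Layth 1/12; Nabil 1/12; Samir 1/4; Tariq 1/12; Zuhair 1/4

There is no surviving spouse, so the entire estate passes to Maysoon's descendants per stirpes.
The estate is divided into 4 equal shares of 1/4 among Bashir, Hanan, Khalida, Samir.
Bashir is living and takes 1/4.
Hanan predeceased; the 1/4 allotted to Hanan's branch passes to Hanan's issue by representation.
Zuhair is the sole taker at this level and receives the full 1/4.
Khalida predeceased; the 1/4 allotted to Khalida's branch passes to Khalida's issue by representation.
The 1/4 is divided into 3 equal shares of 1/12 among Nabil, Tariq, Layth.
Nabil is living and takes 1/12.
Tariq is living and takes 1/12.
Layth is living and takes 1/12.
Samir is living and takes 1/4.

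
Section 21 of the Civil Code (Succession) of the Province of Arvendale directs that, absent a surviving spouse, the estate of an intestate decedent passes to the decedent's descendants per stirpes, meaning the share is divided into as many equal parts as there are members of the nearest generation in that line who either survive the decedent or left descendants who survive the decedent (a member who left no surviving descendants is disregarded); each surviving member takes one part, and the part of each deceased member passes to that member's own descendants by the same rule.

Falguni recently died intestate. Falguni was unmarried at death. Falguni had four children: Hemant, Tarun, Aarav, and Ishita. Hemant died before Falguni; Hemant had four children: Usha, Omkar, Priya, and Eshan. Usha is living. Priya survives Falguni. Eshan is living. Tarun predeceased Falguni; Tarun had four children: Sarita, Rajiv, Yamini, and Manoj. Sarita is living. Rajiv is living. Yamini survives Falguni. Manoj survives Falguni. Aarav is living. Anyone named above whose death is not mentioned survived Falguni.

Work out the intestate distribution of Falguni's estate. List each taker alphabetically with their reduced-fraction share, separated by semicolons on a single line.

There is no surviving spouse, so the entire estate passes to Falguni's descendants per stirpes.
The estate is divided into 4 equal shares of 1/4 among Hemant, Tarun, Aarav, Ishita.
Hemant predeceased; the 1/4 allotted to Hemant's branch passes to Hemant's issue by representation.
The 1/4 is divided into 4 equal shares of 1/16 among Usha, Omkar, Priya, Eshan.
Usha is living and takes 1/16.
Omkar is living and takes 1/16.
Priya is living and takes 1/16.
Eshan is living and takes 1/16.
Tarun predeceased; the 1/4 allotted to Tarun's branch passes to Tarun's issue by representation.
The 1/4 is divided into 4 equal shares of 1/16 among Sarita, Rajiv, Yamini, Manoj.
Sarita is living and takes 1/16.
Rajiv is living and takes 1/16.
Yamini is living and takes 1/16.
Manoj is living and takes 1/16.
Aarav is living and takes 1/4.
Ishita is living and takes 1/4.

Aarav 1/4; Eshan 1/16; Ishita 1/4; Manoj 1/16; Omkar 1/16; Priya 1/16; Rajiv 1/16; Sarita 1/16; Usha 1/16; Yamini 1/16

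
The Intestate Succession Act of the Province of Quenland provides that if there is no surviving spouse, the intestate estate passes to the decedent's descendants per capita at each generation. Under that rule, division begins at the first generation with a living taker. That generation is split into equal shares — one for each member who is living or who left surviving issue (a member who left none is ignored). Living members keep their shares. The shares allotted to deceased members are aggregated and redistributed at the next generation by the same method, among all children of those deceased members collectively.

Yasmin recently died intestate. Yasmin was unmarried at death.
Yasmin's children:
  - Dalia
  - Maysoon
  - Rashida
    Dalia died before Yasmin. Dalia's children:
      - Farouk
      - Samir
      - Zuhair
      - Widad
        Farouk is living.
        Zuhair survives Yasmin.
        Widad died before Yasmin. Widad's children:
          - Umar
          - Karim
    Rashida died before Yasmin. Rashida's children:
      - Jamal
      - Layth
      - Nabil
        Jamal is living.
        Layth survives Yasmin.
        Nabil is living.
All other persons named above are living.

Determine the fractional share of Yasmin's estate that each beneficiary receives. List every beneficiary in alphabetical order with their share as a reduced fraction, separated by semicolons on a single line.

Farouk 2/21; Jamal 2/21; Karim 1/21; Layth 2/21; Maysoon 1/3; Nabil 2/21; Samir 2/21; Umar 1/21; Zuhair 2/21

There is no surviving spouse, so the entire estate passes to Yasmin's descendants per capita at each generation.
At generation 1 (Dalia, Maysoon, Rashida) there are 3 shares of (1)/3 = 1/3 each.
Living: Maysoon — each takes 1/3.
Deceased: Dalia and Rashida. Their combined 2/3 is pooled and carried to generation 2.
At generation 2 (Farouk, Samir, Zuhair, Widad, Jamal, Layth, Nabil) there are 7 shares of (2/3)/7 = 2/21 each.
Living: Farouk, Samir, Zuhair, Jamal, Layth, and Nabil — each takes 2/21.
Deceased: Widad. That 2/21 share is carried to generation 3.
At generation 3 (Umar, Karim) there are 2 shares of (2/21)/2 = 1/21 each.
Living: Umar and Karim — each takes 1/21.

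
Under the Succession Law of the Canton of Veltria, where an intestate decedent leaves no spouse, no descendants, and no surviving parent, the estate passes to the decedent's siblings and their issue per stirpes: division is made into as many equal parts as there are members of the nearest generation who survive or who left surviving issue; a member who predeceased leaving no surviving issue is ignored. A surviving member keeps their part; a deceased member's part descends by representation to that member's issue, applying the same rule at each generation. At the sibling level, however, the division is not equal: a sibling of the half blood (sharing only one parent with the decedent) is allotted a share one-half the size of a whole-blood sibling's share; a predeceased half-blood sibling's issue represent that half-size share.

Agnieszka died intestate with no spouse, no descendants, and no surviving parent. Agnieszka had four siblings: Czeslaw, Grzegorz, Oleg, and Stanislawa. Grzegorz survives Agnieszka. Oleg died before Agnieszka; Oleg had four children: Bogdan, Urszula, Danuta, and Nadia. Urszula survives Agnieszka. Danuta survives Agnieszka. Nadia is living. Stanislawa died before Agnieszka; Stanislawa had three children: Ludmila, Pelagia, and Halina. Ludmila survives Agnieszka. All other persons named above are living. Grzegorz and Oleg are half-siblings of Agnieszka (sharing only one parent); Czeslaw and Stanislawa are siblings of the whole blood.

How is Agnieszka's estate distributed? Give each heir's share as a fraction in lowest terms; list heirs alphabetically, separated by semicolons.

Bogdan 1/24; Czeslaw 1/3; Danuta 1/24; Grzegorz 1/6; Halina 1/9; Ludmila 1/9; Nadia 1/24; Pelagia 1/9; Urszula 1/24

No spouse, descendants, or parent survives, so the estate passes to Agnieszka's siblings per stirpes.
Half-blood siblings count for one-half the weight of whole-blood siblings at the initial division.
Dividing 1 in proportion to weights (total weight 3): Czeslaw (weight 1) → 1/3; Grzegorz (weight 1/2) → 1/6; Oleg (weight 1/2) → 1/6; Stanislawa (weight 1) → 1/3.
Czeslaw is living and takes 1/3.
Grzegorz is living and takes 1/6.
Oleg predeceased; the 1/6 allotted to Oleg's branch passes to Oleg's issue by representation.
The 1/6 is divided into 4 equal shares of 1/24 among Bogdan, Urszula, Danuta, Nadia.
Bogdan is living and takes 1/24.
Urszula is living and takes 1/24.
Danuta is living and takes 1/24.
Nadia is living and takes 1/24.
Stanislawa predeceased; the 1/3 allotted to Stanislawa's branch passes to Stanislawa's issue by representation.
The 1/3 is divided into 3 equal shares of 1/9 among Ludmila, Pelagia, Halina.
Ludmila is living and takes 1/9.
Pelagia is living and takes 1/9.
Halina is living and takes 1/9.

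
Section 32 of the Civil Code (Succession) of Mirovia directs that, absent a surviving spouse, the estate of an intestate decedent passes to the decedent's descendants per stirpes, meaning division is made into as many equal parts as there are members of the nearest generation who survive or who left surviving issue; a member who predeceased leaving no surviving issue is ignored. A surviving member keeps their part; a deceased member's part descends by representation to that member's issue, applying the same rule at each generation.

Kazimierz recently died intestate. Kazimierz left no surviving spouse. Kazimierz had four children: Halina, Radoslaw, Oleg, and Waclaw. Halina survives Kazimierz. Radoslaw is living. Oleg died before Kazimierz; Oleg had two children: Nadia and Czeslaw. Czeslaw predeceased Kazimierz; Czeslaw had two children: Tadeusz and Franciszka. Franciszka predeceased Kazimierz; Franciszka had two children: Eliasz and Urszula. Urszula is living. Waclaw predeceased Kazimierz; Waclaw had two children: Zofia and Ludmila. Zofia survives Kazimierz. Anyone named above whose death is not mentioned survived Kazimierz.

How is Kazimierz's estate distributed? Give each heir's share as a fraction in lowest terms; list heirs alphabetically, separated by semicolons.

Eliasz 1/32; Halina 1/4; Ludmila 1/8; Nadia 1/8; Radoslaw 1/4; Tadeusz 1/16; Urszula 1/32; Zofia 1/8

There is no surviving spouse, so the entire estate passes to Kazimierz's descendants per stirpes.
The estate is divided into 4 equal shares of 1/4 among Halina, Radoslaw, Oleg, Waclaw.
Halina is living and takes 1/4.
Radoslaw is living and takes 1/4.
Oleg predeceased; the 1/4 allotted to Oleg's branch passes to Oleg's issue by representation.
The 1/4 is divided into 2 equal shares of 1/8 among Nadia, Czeslaw.
Nadia is living and takes 1/8.
Czeslaw predeceased; the 1/8 allotted to Czeslaw's branch passes to Czeslaw's issue by representation.
The 1/8 is divided into 2 equal shares of 1/16 among Tadeusz, Franciszka.
Tadeusz is living and takes 1/16.
Franciszka predeceased; the 1/16 allotted to Franciszka's branch passes to Franciszka's issue by representation.
The 1/16 is divided into 2 equal shares of 1/32 among Eliasz, Urszula.
Eliasz is living and takes 1/32.
Urszula is living and takes 1/32.
Waclaw predeceased; the 1/4 allotted to Waclaw's branch passes to Waclaw's issue by representation.
The 1/4 is divided into 2 equal shares of 1/8 among Zofia, Ludmila.
Zofia is living and takes 1/8.
Ludmila is living and takes 1/8.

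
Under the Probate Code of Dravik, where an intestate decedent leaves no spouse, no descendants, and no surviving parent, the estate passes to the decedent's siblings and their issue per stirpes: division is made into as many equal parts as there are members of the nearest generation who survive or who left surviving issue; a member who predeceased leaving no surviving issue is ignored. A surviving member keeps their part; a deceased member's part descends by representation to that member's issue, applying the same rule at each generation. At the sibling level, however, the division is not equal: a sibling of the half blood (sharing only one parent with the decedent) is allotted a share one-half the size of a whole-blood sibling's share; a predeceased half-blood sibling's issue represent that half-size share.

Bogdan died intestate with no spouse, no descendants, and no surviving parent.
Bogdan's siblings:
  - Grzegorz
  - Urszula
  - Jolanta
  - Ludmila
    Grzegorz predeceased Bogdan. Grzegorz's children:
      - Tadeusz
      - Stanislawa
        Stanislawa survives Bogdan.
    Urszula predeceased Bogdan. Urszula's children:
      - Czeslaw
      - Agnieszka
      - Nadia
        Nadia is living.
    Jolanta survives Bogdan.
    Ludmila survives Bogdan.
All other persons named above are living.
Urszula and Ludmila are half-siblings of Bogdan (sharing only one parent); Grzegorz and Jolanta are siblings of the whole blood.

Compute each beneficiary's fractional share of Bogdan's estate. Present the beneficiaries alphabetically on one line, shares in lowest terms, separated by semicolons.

Agnieszka 1/18; Czeslaw 1/18; Jolanta 1/3; Ludmila 1/6; Nadia 1/18; Stanislawa 1/6; Tadeusz 1/6

No spouse, descendants, or parent survives, so the estate passes to Bogdan's siblings per stirpes.
Half-blood siblings count for one-half the weight of whole-blood siblings at the initial division.
Dividing 1 in proportion to weights (total weight 3): Grzegorz (weight 1) → 1/3; Urszula (weight 1/2) → 1/6; Jolanta (weight 1) → 1/3; Ludmila (weight 1/2) → 1/6.
Grzegorz predeceased; the 1/3 allotted to Grzegorz's branch passes to Grzegorz's issue by representation.
The 1/3 is divided into 2 equal shares of 1/6 among Tadeusz, Stanislawa.
Tadeusz is living and takes 1/6.
Stanislawa is living and takes 1/6.
Urszula predeceased; the 1/6 allotted to Urszula's branch passes to Urszula's issue by representation.
The 1/6 is divided into 3 equal shares of 1/18 among Czeslaw, Agnieszka, Nadia.
Czeslaw is living and takes 1/18.
Agnieszka is living and takes 1/18.
Nadia is living and takes 1/18.
Jolanta is living and takes 1/3.
Ludmila is living and takes 1/6.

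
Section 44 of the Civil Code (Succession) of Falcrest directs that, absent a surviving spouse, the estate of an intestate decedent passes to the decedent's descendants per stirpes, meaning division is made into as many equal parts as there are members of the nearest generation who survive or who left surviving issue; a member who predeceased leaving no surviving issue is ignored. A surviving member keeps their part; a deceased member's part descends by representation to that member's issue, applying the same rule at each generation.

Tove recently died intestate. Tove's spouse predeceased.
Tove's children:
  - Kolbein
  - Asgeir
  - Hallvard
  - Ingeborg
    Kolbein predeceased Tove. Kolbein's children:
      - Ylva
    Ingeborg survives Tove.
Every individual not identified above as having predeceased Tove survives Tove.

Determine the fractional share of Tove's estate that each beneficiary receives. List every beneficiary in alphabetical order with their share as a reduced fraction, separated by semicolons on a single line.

Asgeir 1/4; Hallvard 1/4; Ingeborg 1/4; Ylva 1/4

There is no surviving spouse, so the entire estate passes to Tove's descendants per stirpes.
The estate is divided into 4 equal shares of 1/4 among Kolbein, Asgeir, Hallvard, Ingeborg.
Kolbein predeceased; the 1/4 allotted to Kolbein's branch passes to Kolbein's issue by representation.
Ylva is the sole taker at this level and receives the full 1/4.
Asgeir is living and takes 1/4.
Hallvard is living and takes 1/4.
Ingeborg is living and takes 1/4.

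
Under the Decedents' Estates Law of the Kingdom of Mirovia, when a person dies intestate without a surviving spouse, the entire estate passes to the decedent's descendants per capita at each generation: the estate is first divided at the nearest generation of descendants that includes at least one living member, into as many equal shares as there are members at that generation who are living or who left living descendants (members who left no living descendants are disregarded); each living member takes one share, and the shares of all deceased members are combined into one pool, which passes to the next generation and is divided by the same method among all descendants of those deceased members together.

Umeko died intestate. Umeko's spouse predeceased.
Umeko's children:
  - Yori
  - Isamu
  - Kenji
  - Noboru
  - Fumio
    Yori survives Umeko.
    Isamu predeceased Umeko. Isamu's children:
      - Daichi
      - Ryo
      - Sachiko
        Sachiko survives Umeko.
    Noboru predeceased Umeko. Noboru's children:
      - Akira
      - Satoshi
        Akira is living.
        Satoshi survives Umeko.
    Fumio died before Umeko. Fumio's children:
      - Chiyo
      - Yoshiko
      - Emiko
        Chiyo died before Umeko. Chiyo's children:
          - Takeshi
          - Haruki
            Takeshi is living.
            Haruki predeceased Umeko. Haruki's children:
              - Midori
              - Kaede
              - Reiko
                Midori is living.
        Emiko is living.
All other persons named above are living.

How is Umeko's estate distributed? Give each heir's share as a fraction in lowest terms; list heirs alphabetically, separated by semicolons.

Akira 3/40; Daichi 3/40; Emiko 3/40; Kaede 1/80; Kenji 1/5; Midori 1/80; Reiko 1/80; Ryo 3/40; Sachiko 3/40; Satoshi 3/40; Takeshi 3/80; Yori 1/5; Yoshiko 3/40

There is no surviving spouse, so the entire estate passes to Umeko's descendants per capita at each generation.
At generation 1 (Yori, Isamu, Kenji, Noboru, Fumio) there are 5 shares of (1)/5 = 1/5 each.
Living: Yori and Kenji — each takes 1/5.
Deceased: Isamu, Noboru, and Fumio. Their combined 3/5 is pooled and carried to generation 2.
At generation 2 (Daichi, Ryo, Sachiko, Akira, Satoshi, Chiyo, Yoshiko, Emiko) there are 8 shares of (3/5)/8 = 3/40 each.
Living: Daichi, Ryo, Sachiko, Akira, Satoshi, Yoshiko, and Emiko — each takes 3/40.
Deceased: Chiyo. That 3/40 share is carried to generation 3.
At generation 3 (Takeshi, Haruki) there are 2 shares of (3/40)/2 = 3/80 each.
Living: Takeshi — each takes 3/80.
Deceased: Haruki. That 3/80 share is carried to generation 4.
At generation 4 (Midori, Kaede, Reiko) there are 3 shares of (3/80)/3 = 1/80 each.
Living: Midori, Kaede, and Reiko — each takes 1/80.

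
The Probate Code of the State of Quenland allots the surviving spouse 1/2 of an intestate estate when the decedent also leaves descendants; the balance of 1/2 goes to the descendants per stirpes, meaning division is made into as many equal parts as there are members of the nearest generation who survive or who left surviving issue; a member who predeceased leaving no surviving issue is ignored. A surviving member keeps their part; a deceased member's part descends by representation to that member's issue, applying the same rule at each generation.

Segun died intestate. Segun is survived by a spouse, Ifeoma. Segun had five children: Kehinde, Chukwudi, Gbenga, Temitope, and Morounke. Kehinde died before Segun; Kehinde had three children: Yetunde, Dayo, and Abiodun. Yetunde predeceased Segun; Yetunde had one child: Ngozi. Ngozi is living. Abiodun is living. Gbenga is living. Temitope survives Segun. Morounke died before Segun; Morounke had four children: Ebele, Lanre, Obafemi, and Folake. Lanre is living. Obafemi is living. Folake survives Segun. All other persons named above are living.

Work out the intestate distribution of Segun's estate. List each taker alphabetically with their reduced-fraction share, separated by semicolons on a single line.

Abiodun 1/30; Chukwudi 1/10; Dayo 1/30; Ebele 1/40; Folake 1/40; Gbenga 1/10; Ifeoma 1/2; Lanre 1/40; Ngozi 1/30; Obafemi 1/40; Temitope 1/10

Ifeoma, as surviving spouse, takes 1/2.
The remaining 1/2 passes to Segun's descendants per stirpes.
The 1/2 is divided into 5 equal shares of 1/10 among Kehinde, Chukwudi, Gbenga, Temitope, Morounke.
Kehinde predeceased; the 1/10 allotted to Kehinde's branch passes to Kehinde's issue by representation.
The 1/10 is divided into 3 equal shares of 1/30 among Yetunde, Dayo, Abiodun.
Yetunde predeceased; the 1/30 allotted to Yetunde's branch passes to Yetunde's issue by representation.
Ngozi is the sole taker at this level and receives the full 1/30.
Dayo is living and takes 1/30.
Abiodun is living and takes 1/30.
Chukwudi is living and takes 1/10.
Gbenga is living and takes 1/10.
Temitope is living and takes 1/10.
Morounke predeceased; the 1/10 allotted to Morounke's branch passes to Morounke's issue by representation.
The 1/10 is divided into 4 equal shares of 1/40 among Ebele, Lanre, Obafemi, Folake.
Ebele is living and takes 1/40.
Lanre is living and takes 1/40.
Obafemi is living and takes 1/40.
Folake is living and takes 1/40.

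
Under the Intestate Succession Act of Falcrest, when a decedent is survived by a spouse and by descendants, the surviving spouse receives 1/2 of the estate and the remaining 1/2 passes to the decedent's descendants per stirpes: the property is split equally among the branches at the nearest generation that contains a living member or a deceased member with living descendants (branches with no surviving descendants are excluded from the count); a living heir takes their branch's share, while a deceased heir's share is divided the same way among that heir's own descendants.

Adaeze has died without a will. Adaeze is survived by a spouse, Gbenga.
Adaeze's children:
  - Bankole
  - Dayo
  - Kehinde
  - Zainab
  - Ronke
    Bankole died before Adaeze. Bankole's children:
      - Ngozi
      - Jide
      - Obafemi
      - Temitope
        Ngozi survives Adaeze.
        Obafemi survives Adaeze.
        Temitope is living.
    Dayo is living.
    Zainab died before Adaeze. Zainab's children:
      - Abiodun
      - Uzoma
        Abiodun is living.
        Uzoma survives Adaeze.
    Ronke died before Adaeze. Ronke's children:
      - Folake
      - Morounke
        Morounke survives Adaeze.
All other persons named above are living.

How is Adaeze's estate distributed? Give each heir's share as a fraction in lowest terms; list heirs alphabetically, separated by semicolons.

Abiodun 1/20; Dayo 1/10; Folake 1/20; Gbenga 1/2; Jide 1/40; Kehinde 1/10; Morounke 1/20; Ngozi 1/40; Obafemi 1/40; Temitope 1/40; Uzoma 1/20

Gbenga, as surviving spouse, takes 1/2.
The remaining 1/2 passes to Adaeze's descendants per stirpes.
The 1/2 is divided into 5 equal shares of 1/10 among Bankole, Dayo, Kehinde, Zainab, Ronke.
Bankole predeceased; the 1/10 allotted to Bankole's branch passes to Bankole's issue by representation.
The 1/10 is divided into 4 equal shares of 1/40 among Ngozi, Jide, Obafemi, Temitope.
Ngozi is living and takes 1/40.
Jide is living and takes 1/40.
Obafemi is living and takes 1/40.
Temitope is living and takes 1/40.
Dayo is living and takes 1/10.
Kehinde is living and takes 1/10.
Zainab predeceased; the 1/10 allotted to Zainab's branch passes to Zainab's issue by representation.
The 1/10 is divided into 2 equal shares of 1/20 among Abiodun, Uzoma.
Abiodun is living and takes 1/20.
Uzoma is living and takes 1/20.
Ronke predeceased; the 1/10 allotted to Ronke's branch passes to Ronke's issue by representation.
The 1/10 is divided into 2 equal shares of 1/20 among Folake, Morounke.
Folake is living and takes 1/20.
Morounke is living and takes 1/20.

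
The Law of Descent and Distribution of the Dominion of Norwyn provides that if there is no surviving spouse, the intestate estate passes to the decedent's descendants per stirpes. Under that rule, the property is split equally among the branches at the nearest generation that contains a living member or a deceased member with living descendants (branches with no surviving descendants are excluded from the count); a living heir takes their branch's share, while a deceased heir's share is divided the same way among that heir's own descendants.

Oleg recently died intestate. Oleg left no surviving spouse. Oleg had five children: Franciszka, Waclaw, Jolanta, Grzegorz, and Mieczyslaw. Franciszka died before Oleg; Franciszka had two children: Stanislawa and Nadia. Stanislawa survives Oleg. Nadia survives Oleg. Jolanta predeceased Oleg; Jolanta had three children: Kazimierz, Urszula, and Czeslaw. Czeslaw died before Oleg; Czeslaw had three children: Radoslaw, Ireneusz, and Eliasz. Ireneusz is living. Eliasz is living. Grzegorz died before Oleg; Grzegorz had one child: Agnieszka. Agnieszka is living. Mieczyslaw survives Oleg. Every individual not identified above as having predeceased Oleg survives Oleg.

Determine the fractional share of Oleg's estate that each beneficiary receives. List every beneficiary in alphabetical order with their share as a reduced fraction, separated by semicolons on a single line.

There is no surviving spouse, so the entire estate passes to Oleg's descendants per stirpes.
The estate is divided into 5 equal shares of 1/5 among Franciszka, Waclaw, Jolanta, Grzegorz, Mieczyslaw.
Franciszka predeceased; the 1/5 allotted to Franciszka's branch passes to Franciszka's issue by representation.
The 1/5 is divided into 2 equal shares of 1/10 among Stanislawa, Nadia.
Stanislawa is living and takes 1/10.
Nadia is living and takes 1/10.
Waclaw is living and takes 1/5.
Jolanta predeceased; the 1/5 allotted to Jolanta's branch passes to Jolanta's issue by representation.
The 1/5 is divided into 3 equal shares of 1/15 among Kazimierz, Urszula, Czeslaw.
Kazimierz is living and takes 1/15.
Urszula is living and takes 1/15.
Czeslaw predeceased; the 1/15 allotted to Czeslaw's branch passes to Czeslaw's issue by representation.
The 1/15 is divided into 3 equal shares of 1/45 among Radoslaw, Ireneusz, Eliasz.
Radoslaw is living and takes 1/45.
Ireneusz is living and takes 1/45.
Eliasz is living and takes 1/45.
Grzegorz predeceased; the 1/5 allotted to Grzegorz's branch passes to Grzegorz's issue by representation.
Agnieszka is the sole taker at this level and receives the full 1/5.
Mieczyslaw is living and takes 1/5.

Agnieszka 1/5; Eliasz 1/45; Ireneusz 1/45; Kazimierz 1/15; Mieczyslaw 1/5; Nadia 1/10; Radoslaw 1/45; Stanislawa 1/10; Urszula 1/15; Waclaw 1/5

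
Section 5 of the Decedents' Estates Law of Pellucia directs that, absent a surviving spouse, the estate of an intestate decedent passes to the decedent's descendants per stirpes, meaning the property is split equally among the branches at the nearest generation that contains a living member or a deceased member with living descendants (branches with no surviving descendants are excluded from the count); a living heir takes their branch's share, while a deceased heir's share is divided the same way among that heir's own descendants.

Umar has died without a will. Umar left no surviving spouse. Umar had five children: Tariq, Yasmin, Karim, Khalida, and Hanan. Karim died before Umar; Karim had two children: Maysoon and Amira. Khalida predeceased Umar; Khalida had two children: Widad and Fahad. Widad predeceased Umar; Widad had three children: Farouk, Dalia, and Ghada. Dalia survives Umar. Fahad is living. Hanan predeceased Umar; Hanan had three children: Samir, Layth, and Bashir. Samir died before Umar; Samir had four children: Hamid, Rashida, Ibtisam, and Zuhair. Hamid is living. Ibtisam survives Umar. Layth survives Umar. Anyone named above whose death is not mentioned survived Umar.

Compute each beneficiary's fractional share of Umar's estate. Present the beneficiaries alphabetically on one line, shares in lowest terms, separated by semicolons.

Amira 1/10; Bashir 1/15; Dalia 1/30; Fahad 1/10; Farouk 1/30; Ghada 1/30; Hamid 1/60; Ibtisam 1/60; Layth 1/15; Maysoon 1/10; Rashida 1/60; Tariq 1/5; Yasmin 1/5; Zuhair 1/60

There is no surviving spouse, so the entire estate passes to Umar's descendants per stirpes.
The estate is divided into 5 equal shares of 1/5 among Tariq, Yasmin, Karim, Khalida, Hanan.
Tariq is living and takes 1/5.
Yasmin is living and takes 1/5.
Karim predeceased; the 1/5 allotted to Karim's branch passes to Karim's issue by representation.
The 1/5 is divided into 2 equal shares of 1/10 among Maysoon, Amira.
Maysoon is living and takes 1/10.
Amira is living and takes 1/10.
Khalida predeceased; the 1/5 allotted to Khalida's branch passes to Khalida's issue by representation.
The 1/5 is divided into 2 equal shares of 1/10 among Widad, Fahad.
Widad predeceased; the 1/10 allotted to Widad's branch passes to Widad's issue by representation.
The 1/10 is divided into 3 equal shares of 1/30 among Farouk, Dalia, Ghada.
Farouk is living and takes 1/30.
Dalia is living and takes 1/30.
Ghada is living and takes 1/30.
Fahad is living and takes 1/10.
Hanan predeceased; the 1/5 allotted to Hanan's branch passes to Hanan's issue by representation.
The 1/5 is divided into 3 equal shares of 1/15 among Samir, Layth, Bashir.
Samir predeceased; the 1/15 allotted to Samir's branch passes to Samir's issue by representation.
The 1/15 is divided into 4 equal shares of 1/60 among Hamid, Rashida, Ibtisam, Zuhair.
Hamid is living and takes 1/60.
Rashida is living and takes 1/60.
Ibtisam is living and takes 1/60.
Zuhair is living and takes 1/60.
Layth is living and takes 1/15.
Bashir is living and takes 1/15.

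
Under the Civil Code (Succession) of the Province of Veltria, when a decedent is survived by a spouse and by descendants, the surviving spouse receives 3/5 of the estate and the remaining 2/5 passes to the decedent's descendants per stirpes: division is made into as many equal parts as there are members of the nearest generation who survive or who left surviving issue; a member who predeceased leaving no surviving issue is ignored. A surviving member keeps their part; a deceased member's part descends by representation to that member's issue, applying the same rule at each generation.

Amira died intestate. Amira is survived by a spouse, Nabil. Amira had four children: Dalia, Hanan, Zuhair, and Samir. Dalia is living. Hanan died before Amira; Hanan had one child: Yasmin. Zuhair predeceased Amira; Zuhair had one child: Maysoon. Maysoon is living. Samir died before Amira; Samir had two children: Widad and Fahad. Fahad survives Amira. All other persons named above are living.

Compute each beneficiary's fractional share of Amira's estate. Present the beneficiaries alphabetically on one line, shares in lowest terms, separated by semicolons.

Nabil, as surviving spouse, takes 3/5.
The remaining 2/5 passes to Amira's descendants per stirpes.
The 2/5 is divided into 4 equal shares of 1/10 among Dalia, Hanan, Zuhair, Samir.
Dalia is living and takes 1/10.
Hanan predeceased; the 1/10 allotted to Hanan's branch passes to Hanan's issue by representation.
Yasmin is the sole taker at this level and receives the full 1/10.
Zuhair predeceased; the 1/10 allotted to Zuhair's branch passes to Zuhair's issue by representation.
Maysoon is the sole taker at this level and receives the full 1/10.
Samir predeceased; the 1/10 allotted to Samir's branch passes to Samir's issue by representation.
The 1/10 is divided into 2 equal shares of 1/20 among Widad, Fahad.
Widad is living and takes 1/20.
Fahad is living and takes 1/20.

Dalia 1/10; Fahad 1/20; Maysoon 1/10; Nabil 3/5; Widad 1/20; Yasmin 1/10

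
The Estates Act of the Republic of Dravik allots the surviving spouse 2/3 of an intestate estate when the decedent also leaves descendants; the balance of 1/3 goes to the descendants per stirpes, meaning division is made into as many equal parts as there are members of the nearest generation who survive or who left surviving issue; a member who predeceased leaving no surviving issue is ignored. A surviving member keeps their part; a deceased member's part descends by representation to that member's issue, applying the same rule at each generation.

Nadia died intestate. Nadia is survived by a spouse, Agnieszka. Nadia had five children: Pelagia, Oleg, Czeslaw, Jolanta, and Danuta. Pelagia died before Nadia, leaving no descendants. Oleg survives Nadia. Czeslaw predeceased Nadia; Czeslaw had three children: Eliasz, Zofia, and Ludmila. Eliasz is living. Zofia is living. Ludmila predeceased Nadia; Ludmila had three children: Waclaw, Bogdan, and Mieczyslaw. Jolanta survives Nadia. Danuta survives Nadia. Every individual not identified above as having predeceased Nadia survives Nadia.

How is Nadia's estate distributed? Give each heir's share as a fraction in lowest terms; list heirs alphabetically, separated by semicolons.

Agnieszka 2/3; Bogdan 1/108; Danuta 1/12; Eliasz 1/36; Jolanta 1/12; Mieczyslaw 1/108; Oleg 1/12; Waclaw 1/108; Zofia 1/36

Agnieszka, as surviving spouse, takes 2/3.
The remaining 1/3 passes to Nadia's descendants per stirpes.
Pelagia left no surviving issue, so that branch lapses and is disregarded.
The 1/3 is divided into 4 equal shares of 1/12 among Oleg, Czeslaw, Jolanta, Danuta.
Oleg is living and takes 1/12.
Czeslaw predeceased; the 1/12 allotted to Czeslaw's branch passes to Czeslaw's issue by representation.
The 1/12 is divided into 3 equal shares of 1/36 among Eliasz, Zofia, Ludmila.
Eliasz is living and takes 1/36.
Zofia is living and takes 1/36.
Ludmila predeceased; the 1/36 allotted to Ludmila's branch passes to Ludmila's issue by representation.
The 1/36 is divided into 3 equal shares of 1/108 among Waclaw, Bogdan, Mieczyslaw.
Waclaw is living and takes 1/108.
Bogdan is living and takes 1/108.
Mieczyslaw is living and takes 1/108.
Jolanta is living and takes 1/12.
Danuta is living and takes 1/12.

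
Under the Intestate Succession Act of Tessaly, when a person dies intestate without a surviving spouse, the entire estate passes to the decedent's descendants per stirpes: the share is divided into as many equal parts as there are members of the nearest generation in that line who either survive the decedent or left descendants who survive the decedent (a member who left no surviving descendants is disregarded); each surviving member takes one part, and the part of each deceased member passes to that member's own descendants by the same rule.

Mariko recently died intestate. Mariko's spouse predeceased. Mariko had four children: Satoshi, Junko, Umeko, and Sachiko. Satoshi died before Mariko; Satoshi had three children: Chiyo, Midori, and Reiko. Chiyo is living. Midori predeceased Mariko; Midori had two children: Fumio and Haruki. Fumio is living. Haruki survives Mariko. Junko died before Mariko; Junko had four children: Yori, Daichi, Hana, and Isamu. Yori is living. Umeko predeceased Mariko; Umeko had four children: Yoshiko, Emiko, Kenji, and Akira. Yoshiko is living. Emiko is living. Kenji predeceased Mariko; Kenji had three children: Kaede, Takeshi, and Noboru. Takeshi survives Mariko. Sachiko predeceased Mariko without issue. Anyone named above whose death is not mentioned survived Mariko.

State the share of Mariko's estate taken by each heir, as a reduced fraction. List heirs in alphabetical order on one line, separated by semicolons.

There is no surviving spouse, so the entire estate passes to Mariko's descendants per stirpes.
Sachiko left no surviving issue, so that branch lapses and is disregarded.
The estate is divided into 3 equal shares of 1/3 among Satoshi, Junko, Umeko.
Satoshi predeceased; the 1/3 allotted to Satoshi's branch passes to Satoshi's issue by representation.
The 1/3 is divided into 3 equal shares of 1/9 among Chiyo, Midori, Reiko.
Chiyo is living and takes 1/9.
Midori predeceased; the 1/9 allotted to Midori's branch passes to Midori's issue by representation.
The 1/9 is divided into 2 equal shares of 1/18 among Fumio, Haruki.
Fumio is living and takes 1/18.
Haruki is living and takes 1/18.
Reiko is living and takes 1/9.
Junko predeceased; the 1/3 allotted to Junko's branch passes to Junko's issue by representation.
The 1/3 is divided into 4 equal shares of 1/12 among Yori, Daichi, Hana, Isamu.
Yori is living and takes 1/12.
Daichi is living and takes 1/12.
Hana is living and takes 1/12.
Isamu is living and takes 1/12.
Umeko predeceased; the 1/3 allotted to Umeko's branch passes to Umeko's issue by representation.
The 1/3 is divided into 4 equal shares of 1/12 among Yoshiko, Emiko, Kenji, Akira.
Yoshiko is living and takes 1/12.
Emiko is living and takes 1/12.
Kenji predeceased; the 1/12 allotted to Kenji's branch passes to Kenji's issue by representation.
The 1/12 is divided into 3 equal shares of 1/36 among Kaede, Takeshi, Noboru.
Kaede is living and takes 1/36.
Takeshi is living and takes 1/36.
Noboru is living and takes 1/36.
Akira is living and takes 1/12.

Akira 1/12; Chiyo 1/9; Daichi 1/12; Emiko 1/12; Fumio 1/18; Hana 1/12; Haruki 1/18; Isamu 1/12; Kaede 1/36; Noboru 1/36; Reiko 1/9; Takeshi 1/36; Yori 1/12; Yoshiko 1/12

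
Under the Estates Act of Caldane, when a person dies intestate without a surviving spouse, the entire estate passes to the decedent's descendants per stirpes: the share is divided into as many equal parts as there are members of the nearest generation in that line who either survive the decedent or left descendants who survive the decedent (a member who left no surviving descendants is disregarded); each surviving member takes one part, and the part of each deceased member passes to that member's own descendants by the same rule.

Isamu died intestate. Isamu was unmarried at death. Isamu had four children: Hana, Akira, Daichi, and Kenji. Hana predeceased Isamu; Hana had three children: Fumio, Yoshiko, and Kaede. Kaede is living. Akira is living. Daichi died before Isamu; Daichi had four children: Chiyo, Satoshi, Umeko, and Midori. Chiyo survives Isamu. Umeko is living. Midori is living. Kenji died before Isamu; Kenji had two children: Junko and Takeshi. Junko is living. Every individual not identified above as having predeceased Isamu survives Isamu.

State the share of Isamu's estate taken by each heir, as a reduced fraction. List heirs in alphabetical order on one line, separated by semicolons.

Akira 1/4; Chiyo 1/16; Fumio 1/12; Junko 1/8; Kaede 1/12; Midori 1/16; Satoshi 1/16; Takeshi 1/8; Umeko 1/16; Yoshiko 1/12

There is no surviving spouse, so the entire estate passes to Isamu's descendants per stirpes.
The estate is divided into 4 equal shares of 1/4 among Hana, Akira, Daichi, Kenji.
Hana predeceased; the 1/4 allotted to Hana's branch passes to Hana's issue by representation.
The 1/4 is divided into 3 equal shares of 1/12 among Fumio, Yoshiko, Kaede.
Fumio is living and takes 1/12.
Yoshiko is living and takes 1/12.
Kaede is living and takes 1/12.
Akira is living and takes 1/4.
Daichi predeceased; the 1/4 allotted to Daichi's branch passes to Daichi's issue by representation.
The 1/4 is divided into 4 equal shares of 1/16 among Chiyo, Satoshi, Umeko, Midori.
Chiyo is living and takes 1/16.
Satoshi is living and takes 1/16.
Umeko is living and takes 1/16.
Midori is living and takes 1/16.
Kenji predeceased; the 1/4 allotted to Kenji's branch passes to Kenji's issue by representation.
The 1/4 is divided into 2 equal shares of 1/8 among Junko, Takeshi.
Junko is living and takes 1/8.
Takeshi is living and takes 1/8.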